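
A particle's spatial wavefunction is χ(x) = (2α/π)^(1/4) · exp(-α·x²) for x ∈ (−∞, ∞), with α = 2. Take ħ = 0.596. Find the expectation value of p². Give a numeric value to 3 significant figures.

p² χ = −ħ² d²χ/dx²; ⟨p²⟩ = −ħ² ∫ χ*·χ'' dx.
Gaussian moments: ∫x^(2j)·e^(−2αx²) dx = (2j−1)!!/(4α)^j · √(π/(2α)), odd powers integrate to 0; here √(π/(2α)) = 0.88623. Derivatives: d/dx e^(−αx²) = −2αx·e^(−αx²), d²/dx² e^(−αx²) = (4α²x² − 2α)·e^(−αx²).
⟨p²⟩ = 0.71043.

0.710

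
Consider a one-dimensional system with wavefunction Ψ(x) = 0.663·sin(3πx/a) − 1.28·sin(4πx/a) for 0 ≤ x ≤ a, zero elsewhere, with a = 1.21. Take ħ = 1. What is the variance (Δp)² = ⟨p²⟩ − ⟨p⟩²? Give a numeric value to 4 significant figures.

97.88

Compute ⟨p⟩ and ⟨p²⟩ separately; (Δp)² = ⟨p²⟩ − ⟨p⟩².
d²/dx² sin(jπx/a) = −(jπ/a)²·sin(jπx/a); on 0 ≤ x ≤ a, ∫sin²(jπx/a) dx = a/2 and ∫sin(jπx/a)·sin(lπx/a) dx = 0 for j ≠ l, so only diagonal terms survive in ∫|Ψ|² and ∫Ψ·Ψ″; ∫Ψ·Ψ′ dx = [Ψ²/2] between the walls = 0.
Normalization: ∫|Ψ|² dx = 1.2572.
⟨p⟩ = 0.0000 and ⟨p²⟩ = 97.875.
(Δp)² = 97.875 − (0.0000)² = 97.875.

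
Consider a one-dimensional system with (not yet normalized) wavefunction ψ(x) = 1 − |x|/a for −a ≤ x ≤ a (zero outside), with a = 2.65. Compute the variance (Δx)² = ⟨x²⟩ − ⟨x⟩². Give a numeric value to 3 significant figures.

Compute ⟨x⟩ and ⟨x²⟩ separately, then (Δx)² = ⟨x²⟩ − ⟨x⟩².
ψ is even, so ∫ over [−a, a] = 2∫₀ᵃ with ψ = 1 − x/a there: ∫₀ᵃ (1 − x/a)² dx = a/3, ∫₀ᵃ x²(1 − x/a)² dx = a³/30, ∫₀ᵃ x⁴(1 − x/a)² dx = a⁵/105.
Normalization: ∫|ψ|² dx = 1.7667.
⟨x⟩ = 0.0000 and ⟨x²⟩ = 0.70225.
(Δx)² = 0.70225 − (0.0000)² = 0.70225.

0.702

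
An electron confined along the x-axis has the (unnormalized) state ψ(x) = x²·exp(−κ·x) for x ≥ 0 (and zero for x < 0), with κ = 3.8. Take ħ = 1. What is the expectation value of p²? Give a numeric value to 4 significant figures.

p² ψ = −ħ² d²ψ/dx²; ⟨p²⟩ = −ħ² ∫ ψ*·ψ'' dx / ∫|ψ|² dx.
Differentiate x²·exp(−κ·x) with the product rule; every integrand then reduces to terms xʲ·e^(−2κx) on [0, ∞), with ∫₀^∞ xʲ·e^(−2κx) dx = j!/(2κ)^(j+1).
State is unnormalized: ∫|ψ|² dx = 0.00094655, and ∫ψ*·(−ħ² ψ'') dx = 0.0045561, so ⟨p²⟩ = 0.0045561 / 0.00094655.
⟨p²⟩ = 4.8133.

4.813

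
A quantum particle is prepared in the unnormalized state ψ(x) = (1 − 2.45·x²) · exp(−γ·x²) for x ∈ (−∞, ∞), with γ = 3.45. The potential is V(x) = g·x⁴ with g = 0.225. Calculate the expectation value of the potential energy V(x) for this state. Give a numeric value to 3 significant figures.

⟨V⟩ = ∫ V(x)·|ψ|² dx / ∫|ψ|² dx.
Expand each integrand as polynomial × e^(−2γx²) and use ∫x^(2j)·e^(−2γx²) dx = (2j−1)!!/(4γ)^j · √(π/(2γ)), odd powers → 0; here √(π/(2γ)) = 0.67476.
State is unnormalized: ∫|ψ|² dx = 0.49898, and ∫ψ*·V(x)·ψ dx = 0.00078400, so ⟨V⟩ = 0.00078400 / 0.49898.
⟨V⟩ = 0.0015712.

0.00157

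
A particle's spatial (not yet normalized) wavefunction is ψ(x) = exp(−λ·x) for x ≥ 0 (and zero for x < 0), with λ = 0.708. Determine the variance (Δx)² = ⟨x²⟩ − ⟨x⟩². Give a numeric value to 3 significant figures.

0.499

Compute ⟨x⟩ and ⟨x²⟩ separately, then (Δx)² = ⟨x²⟩ − ⟨x⟩².
Every integrand reduces to terms xʲ·e^(−2λx) on [0, ∞); use ∫₀^∞ xʲ·e^(−2λx) dx = j!/(2λ)^(j+1).
Normalization: ∫|ψ|² dx = 0.70621.
⟨x⟩ = 0.70621 and ⟨x²⟩ = 0.99748.
(Δx)² = 0.99748 − (0.70621)² = 0.49874.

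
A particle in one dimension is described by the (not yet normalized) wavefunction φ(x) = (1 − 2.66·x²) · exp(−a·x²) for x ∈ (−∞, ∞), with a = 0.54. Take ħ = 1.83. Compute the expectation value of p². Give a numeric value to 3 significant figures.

8.25

p² φ = −ħ² d²φ/dx²; ⟨p²⟩ = −ħ² ∫ φ*·φ'' dx / ∫|φ|² dx.
Expand each integrand as polynomial × e^(−2ax²) and use ∫x^(2j)·e^(−2ax²) dx = (2j−1)!!/(4a)^j · √(π/(2a)), odd powers → 0; here √(π/(2a)) = 1.7055. Differentiate with the product rule, d/dx e^(−ax²) = −2ax·e^(−ax²).
State is unnormalized: ∫|φ|² dx = 5.2645, and ∫φ*·(−ħ² φ'') dx = 43.423, so ⟨p²⟩ = 43.423 / 5.2645.
⟨p²⟩ = 8.2484.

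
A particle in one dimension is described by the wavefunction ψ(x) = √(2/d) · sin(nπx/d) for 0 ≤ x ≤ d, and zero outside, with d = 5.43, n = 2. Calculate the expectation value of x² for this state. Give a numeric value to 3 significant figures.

9.45

⟨x²⟩ = ∫ x²·|ψ|² dx (integrals over the domain).
With sin²θ = (1 − cos2θ)/2 on 0 ≤ x ≤ d: ∫sin²(nπx/d) dx = d/2, ∫x·sin²(nπx/d) dx = d²/4, ∫x²·sin²(nπx/d) dx = d³·(1/6 − 1/(4n²π²)); higher powers xᵏ the same way, integrating xᵏ·cos(2nπx/d) by parts.
⟨x²⟩ = 9.4549.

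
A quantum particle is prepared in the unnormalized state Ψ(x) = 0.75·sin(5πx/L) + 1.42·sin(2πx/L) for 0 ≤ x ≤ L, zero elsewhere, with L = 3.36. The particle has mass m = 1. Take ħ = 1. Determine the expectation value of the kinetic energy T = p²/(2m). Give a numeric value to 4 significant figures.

T = −(ħ²/2m) d²/dx², so ⟨T⟩ = −(ħ²/2m) ∫ Ψ*·Ψ'' dx / ∫|Ψ|² dx; with m = 1.
d²/dx² sin(jπx/L) = −(jπ/L)²·sin(jπx/L); on 0 ≤ x ≤ L, ∫sin²(jπx/L) dx = L/2 and ∫sin(jπx/L)·sin(lπx/L) dx = 0 for j ≠ l, so only diagonal terms survive in ∫|Ψ|² and ∫Ψ·Ψ″; ∫Ψ·Ψ′ dx = [Ψ²/2] between the walls = 0.
State is unnormalized: ∫|Ψ|² dx = 4.3326, and ∫Ψ*·(−ħ²/2m · Ψ'') dx = 16.250, so ⟨T⟩ = 16.250 / 4.3326.
⟨T⟩ = 3.7506.

3.751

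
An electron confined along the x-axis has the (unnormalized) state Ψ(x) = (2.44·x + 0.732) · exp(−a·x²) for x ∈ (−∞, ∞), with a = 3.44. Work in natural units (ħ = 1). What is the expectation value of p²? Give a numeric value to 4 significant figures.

6.514

p² Ψ = −ħ² d²Ψ/dx²; ⟨p²⟩ = −ħ² ∫ Ψ*·Ψ'' dx / ∫|Ψ|² dx.
Expand each integrand as polynomial × e^(−2ax²) and use ∫x^(2j)·e^(−2ax²) dx = (2j−1)!!/(4a)^j · √(π/(2a)), odd powers → 0; here √(π/(2a)) = 0.67574. Differentiate with the product rule, d/dx e^(−ax²) = −2ax·e^(−ax²).
State is unnormalized: ∫|Ψ|² dx = 0.65445, and ∫Ψ*·(−ħ² Ψ'') dx = 4.2629, so ⟨p²⟩ = 4.2629 / 0.65445.
⟨p²⟩ = 6.5136.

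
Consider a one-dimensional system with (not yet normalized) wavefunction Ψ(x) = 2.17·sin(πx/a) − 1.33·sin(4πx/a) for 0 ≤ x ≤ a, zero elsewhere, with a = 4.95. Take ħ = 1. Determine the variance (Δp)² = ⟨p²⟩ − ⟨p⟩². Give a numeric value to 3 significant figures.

Compute ⟨p⟩ and ⟨p²⟩ separately; (Δp)² = ⟨p²⟩ − ⟨p⟩².
d²/dx² sin(jπx/a) = −(jπ/a)²·sin(jπx/a); on 0 ≤ x ≤ a, ∫sin²(jπx/a) dx = a/2 and ∫sin(jπx/a)·sin(lπx/a) dx = 0 for j ≠ l, so only diagonal terms survive in ∫|Ψ|² and ∫Ψ·Ψ″; ∫Ψ·Ψ′ dx = [Ψ²/2] between the walls = 0.
Normalization: ∫|Ψ|² dx = 16.033.
⟨p⟩ = 0.0000 and ⟨p²⟩ = 2.0527.
(Δp)² = 2.0527 − (0.0000)² = 2.0527.

2.05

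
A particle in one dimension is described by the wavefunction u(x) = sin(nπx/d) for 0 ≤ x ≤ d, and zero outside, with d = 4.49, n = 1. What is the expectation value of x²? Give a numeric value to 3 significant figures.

5.70

⟨x²⟩ = ∫ x²·|u|² dx / ∫|u|² dx (integrals over the domain).
With sin²θ = (1 − cos2θ)/2 on 0 ≤ x ≤ d: ∫sin²(nπx/d) dx = d/2, ∫x·sin²(nπx/d) dx = d²/4, ∫x²·sin²(nπx/d) dx = d³·(1/6 − 1/(4n²π²)); higher powers xᵏ the same way, integrating xᵏ·cos(2nπx/d) by parts.
State is unnormalized: ∫|u|² dx = 2.2450, and ∫u*·x²·u dx = 12.794, so ⟨x²⟩ = 12.794 / 2.2450.
⟨x²⟩ = 5.6987.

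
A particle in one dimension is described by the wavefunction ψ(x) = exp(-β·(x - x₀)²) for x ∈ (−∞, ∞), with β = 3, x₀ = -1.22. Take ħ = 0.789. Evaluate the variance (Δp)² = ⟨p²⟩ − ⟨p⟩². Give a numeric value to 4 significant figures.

1.868

Compute ⟨p⟩ and ⟨p²⟩ separately; (Δp)² = ⟨p²⟩ − ⟨p⟩².
Gaussian moments (u = x − x₀): ∫u^(2j)·e^(−2βu²) du = (2j−1)!!/(4β)^j · √(π/(2β)), odd powers integrate to 0; here √(π/(2β)) = 0.72360. Derivatives: d/dx e^(−βu²) = −2βu·e^(−βu²), d²/dx² e^(−βu²) = (4β²u² − 2β)·e^(−βu²).
Normalization: ∫|ψ|² dx = 0.72360.
⟨p⟩ = 0.0000 and ⟨p²⟩ = 1.8676.
(Δp)² = 1.8676 − (0.0000)² = 1.8676.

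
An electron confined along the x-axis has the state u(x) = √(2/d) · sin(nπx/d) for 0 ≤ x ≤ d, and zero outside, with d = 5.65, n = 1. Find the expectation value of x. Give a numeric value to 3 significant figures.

⟨x⟩ = ∫ x·|u|² dx (integrals over the domain).
With sin²θ = (1 − cos2θ)/2 on 0 ≤ x ≤ d: ∫sin²(nπx/d) dx = d/2, ∫x·sin²(nπx/d) dx = d²/4, ∫x²·sin²(nπx/d) dx = d³·(1/6 − 1/(4n²π²)); higher powers xᵏ the same way, integrating xᵏ·cos(2nπx/d) by parts.
⟨x⟩ = 2.8250.

2.83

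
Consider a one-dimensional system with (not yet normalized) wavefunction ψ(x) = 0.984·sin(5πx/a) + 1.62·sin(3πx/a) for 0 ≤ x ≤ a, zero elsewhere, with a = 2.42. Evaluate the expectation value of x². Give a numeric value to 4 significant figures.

⟨x²⟩ = ∫ x²·|ψ|² dx / ∫|ψ|² dx (integrals over the domain).
On 0 ≤ x ≤ a (j ≠ l): ∫sin²(jπx/a) dx = a/2, ∫sin(jπx/a)·sin(lπx/a) dx = 0; diagonal moments ∫x·sin²(jπx/a) dx = a²/4, ∫x²·sin²(jπx/a) dx = a³·(1/6 − 1/(4j²π²)); cross terms ∫x·sin(jπx/a)·sin(lπx/a) dx = 0 for j + l even and −4jla²/(π²(j² − l²)²) for j + l odd, ∫x²·sin(jπx/a)·sin(lπx/a) dx = (−1)^(j+l)·4jla³/(π²(j² − l²)²); higher powers the same way via product-to-sum and parts.
State is unnormalized: ∫|ψ|² dx = 4.3471, and ∫ψ*·x²·ψ dx = 9.4406, so ⟨x²⟩ = 9.4406 / 4.3471.
⟨x²⟩ = 2.1717.

2.172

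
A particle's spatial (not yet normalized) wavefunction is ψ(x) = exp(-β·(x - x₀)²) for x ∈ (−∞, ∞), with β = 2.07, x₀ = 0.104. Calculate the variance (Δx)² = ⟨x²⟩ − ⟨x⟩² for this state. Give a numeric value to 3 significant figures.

0.121

Compute ⟨x⟩ and ⟨x²⟩ separately, then (Δx)² = ⟨x²⟩ − ⟨x⟩².
Gaussian moments (u = x − x₀): ∫u^(2j)·e^(−2βu²) du = (2j−1)!!/(4β)^j · √(π/(2β)), odd powers integrate to 0; here √(π/(2β)) = 0.87111.
Normalization: ∫|ψ|² dx = 0.87111.
⟨x⟩ = 0.10400 and ⟨x²⟩ = 0.13159.
(Δx)² = 0.13159 − (0.10400)² = 0.12077.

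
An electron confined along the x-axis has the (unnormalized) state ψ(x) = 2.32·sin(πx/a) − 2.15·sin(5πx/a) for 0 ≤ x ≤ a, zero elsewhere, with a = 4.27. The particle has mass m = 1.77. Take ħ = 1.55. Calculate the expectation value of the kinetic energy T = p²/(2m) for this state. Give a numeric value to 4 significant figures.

4.441

T = −(ħ²/2m) d²/dx², so ⟨T⟩ = −(ħ²/2m) ∫ ψ*·ψ'' dx / ∫|ψ|² dx; with m = 1.77.
d²/dx² sin(jπx/a) = −(jπ/a)²·sin(jπx/a); on 0 ≤ x ≤ a, ∫sin²(jπx/a) dx = a/2 and ∫sin(jπx/a)·sin(lπx/a) dx = 0 for j ≠ l, so only diagonal terms survive in ∫|ψ|² and ∫ψ·ψ″; ∫ψ·ψ′ dx = [ψ²/2] between the walls = 0.
State is unnormalized: ∫|ψ|² dx = 21.360, and ∫ψ*·(−ħ²/2m · ψ'') dx = 94.861, so ⟨T⟩ = 94.861 / 21.360.
⟨T⟩ = 4.4410.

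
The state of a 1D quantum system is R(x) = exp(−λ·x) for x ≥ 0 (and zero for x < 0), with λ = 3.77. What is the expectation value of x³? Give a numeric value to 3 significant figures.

⟨x³⟩ = ∫ x³·|R|² dx / ∫|R|² dx (integrals over the domain).
Every integrand reduces to terms xʲ·e^(−2λx) on [0, ∞); use ∫₀^∞ xʲ·e^(−2λx) dx = j!/(2λ)^(j+1).
State is unnormalized: ∫|R|² dx = 0.13263, and ∫R*·x³·R dx = 0.0018564, so ⟨x³⟩ = 0.0018564 / 0.13263.
⟨x³⟩ = 0.013997.

0.0140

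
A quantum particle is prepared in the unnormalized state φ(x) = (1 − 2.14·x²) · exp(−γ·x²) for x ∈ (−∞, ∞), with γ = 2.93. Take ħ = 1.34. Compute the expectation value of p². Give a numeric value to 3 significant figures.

11.4

p² φ = −ħ² d²φ/dx²; ⟨p²⟩ = −ħ² ∫ φ*·φ'' dx / ∫|φ|² dx.
Expand each integrand as polynomial × e^(−2γx²) and use ∫x^(2j)·e^(−2γx²) dx = (2j−1)!!/(4γ)^j · √(π/(2γ)), odd powers → 0; here √(π/(2γ)) = 0.73219. Differentiate with the product rule, d/dx e^(−γx²) = −2γx·e^(−γx²).
State is unnormalized: ∫|φ|² dx = 0.53804, and ∫φ*·(−ħ² φ'') dx = 6.1579, so ⟨p²⟩ = 6.1579 / 0.53804.
⟨p²⟩ = 11.445.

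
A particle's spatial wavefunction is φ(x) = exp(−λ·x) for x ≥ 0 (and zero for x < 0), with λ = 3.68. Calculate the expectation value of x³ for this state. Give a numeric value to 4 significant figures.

0.01505

⟨x³⟩ = ∫ x³·|φ|² dx / ∫|φ|² dx (integrals over the domain).
Every integrand reduces to terms xʲ·e^(−2λx) on [0, ∞); use ∫₀^∞ xʲ·e^(−2λx) dx = j!/(2λ)^(j+1).
State is unnormalized: ∫|φ|² dx = 0.13587, and ∫φ*·x³·φ dx = 0.0020447, so ⟨x³⟩ = 0.0020447 / 0.13587.
⟨x³⟩ = 0.015049.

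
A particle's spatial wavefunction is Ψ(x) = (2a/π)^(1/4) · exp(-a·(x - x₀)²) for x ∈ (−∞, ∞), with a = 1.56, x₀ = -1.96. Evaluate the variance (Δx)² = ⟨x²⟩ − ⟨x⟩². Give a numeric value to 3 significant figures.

0.160

Compute ⟨x⟩ and ⟨x²⟩ separately, then (Δx)² = ⟨x²⟩ − ⟨x⟩².
Gaussian moments (u = x − x₀): ∫u^(2j)·e^(−2au²) du = (2j−1)!!/(4a)^j · √(π/(2a)), odd powers integrate to 0; here √(π/(2a)) = 1.0035.
⟨x⟩ = -1.9600 and ⟨x²⟩ = 4.0019.
(Δx)² = 4.0019 − (-1.9600)² = 0.16026.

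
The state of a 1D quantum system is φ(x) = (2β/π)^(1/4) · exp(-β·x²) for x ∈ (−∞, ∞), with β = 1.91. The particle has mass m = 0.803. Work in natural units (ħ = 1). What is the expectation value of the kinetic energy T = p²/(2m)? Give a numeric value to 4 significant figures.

T = −(ħ²/2m) d²/dx², so ⟨T⟩ = −(ħ²/2m) ∫ φ*·φ'' dx; with m = 0.803.
Gaussian moments: ∫x^(2j)·e^(−2βx²) dx = (2j−1)!!/(4β)^j · √(π/(2β)), odd powers integrate to 0; here √(π/(2β)) = 0.90687. Derivatives: d/dx e^(−βx²) = −2βx·e^(−βx²), d²/dx² e^(−βx²) = (4β²x² − 2β)·e^(−βx²).
⟨T⟩ = 1.1893.

1.189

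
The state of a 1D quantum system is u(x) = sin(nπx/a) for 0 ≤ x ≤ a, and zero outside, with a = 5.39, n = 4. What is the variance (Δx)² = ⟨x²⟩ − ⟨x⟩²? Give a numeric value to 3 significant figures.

Compute ⟨x⟩ and ⟨x²⟩ separately, then (Δx)² = ⟨x²⟩ − ⟨x⟩².
With sin²θ = (1 − cos2θ)/2 on 0 ≤ x ≤ a: ∫sin²(nπx/a) dx = a/2, ∫x·sin²(nπx/a) dx = a²/4, ∫x²·sin²(nπx/a) dx = a³·(1/6 − 1/(4n²π²)); higher powers xᵏ the same way, integrating xᵏ·cos(2nπx/a) by parts.
Normalization: ∫|u|² dx = 2.6950.
⟨x⟩ = 2.6950 and ⟨x²⟩ = 9.5920.
(Δx)² = 9.5920 − (2.6950)² = 2.3290.

2.33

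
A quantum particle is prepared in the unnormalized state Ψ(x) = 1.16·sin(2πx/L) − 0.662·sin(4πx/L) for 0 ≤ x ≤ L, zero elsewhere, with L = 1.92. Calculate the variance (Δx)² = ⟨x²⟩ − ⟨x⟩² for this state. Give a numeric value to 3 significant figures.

Compute ⟨x⟩ and ⟨x²⟩ separately, then (Δx)² = ⟨x²⟩ − ⟨x⟩².
On 0 ≤ x ≤ L (j ≠ l): ∫sin²(jπx/L) dx = L/2, ∫sin(jπx/L)·sin(lπx/L) dx = 0; diagonal moments ∫x·sin²(jπx/L) dx = L²/4, ∫x²·sin²(jπx/L) dx = L³·(1/6 − 1/(4j²π²)); cross terms ∫x·sin(jπx/L)·sin(lπx/L) dx = 0 for j + l even and −4jlL²/(π²(j² − l²)²) for j + l odd, ∫x²·sin(jπx/L)·sin(lπx/L) dx = (−1)^(j+l)·4jlL³/(π²(j² − l²)²); higher powers the same way via product-to-sum and parts.
Normalization: ∫|Ψ|² dx = 1.7125.
⟨x⟩ = 0.96000 and ⟨x²⟩ = 1.0478.
(Δx)² = 1.0478 − (0.96000)² = 0.12619.

0.126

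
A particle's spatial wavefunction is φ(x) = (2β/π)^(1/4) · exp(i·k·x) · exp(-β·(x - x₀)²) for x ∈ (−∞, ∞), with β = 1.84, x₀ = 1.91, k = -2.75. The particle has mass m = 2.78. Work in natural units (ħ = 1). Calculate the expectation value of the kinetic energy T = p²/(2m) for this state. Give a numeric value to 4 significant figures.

T = −(ħ²/2m) d²/dx², so ⟨T⟩ = −(ħ²/2m) ∫ φ*·φ'' dx; with m = 2.78.
Gaussian moments (u = x − x₀): ∫u^(2j)·e^(−2βu²) du = (2j−1)!!/(4β)^j · √(π/(2β)), odd powers integrate to 0; here √(π/(2β)) = 0.92396. Derivatives: φ′ = (ik − 2βu)·φ, φ″ = ((ik − 2βu)² − 2β)·φ; the odd-in-u pieces drop out.
⟨T⟩ = 1.6911.

1.691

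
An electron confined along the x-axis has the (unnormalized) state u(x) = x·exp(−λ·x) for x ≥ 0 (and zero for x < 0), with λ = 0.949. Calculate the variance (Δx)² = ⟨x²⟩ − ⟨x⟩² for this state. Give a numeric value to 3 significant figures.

Compute ⟨x⟩ and ⟨x²⟩ separately, then (Δx)² = ⟨x²⟩ − ⟨x⟩².
Every integrand reduces to terms xʲ·e^(−2λx) on [0, ∞); use ∫₀^∞ xʲ·e^(−2λx) dx = j!/(2λ)^(j+1).
Normalization: ∫|u|² dx = 0.29251.
⟨x⟩ = 1.5806 and ⟨x²⟩ = 3.3311.
(Δx)² = 3.3311 − (1.5806)² = 0.83278.

0.833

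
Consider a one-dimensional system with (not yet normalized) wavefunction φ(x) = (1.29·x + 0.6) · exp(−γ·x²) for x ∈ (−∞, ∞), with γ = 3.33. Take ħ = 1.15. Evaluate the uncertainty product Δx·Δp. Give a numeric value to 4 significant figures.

Δx = √(⟨x²⟩−⟨x⟩²), Δp = √(⟨p²⟩−⟨p⟩²).
Expand each integrand as polynomial × e^(−2γx²) and use ∫x^(2j)·e^(−2γx²) dx = (2j−1)!!/(4γ)^j · √(π/(2γ)), odd powers → 0; here √(π/(2γ)) = 0.68681. Differentiate with the product rule, d/dx e^(−γx²) = −2γx·e^(−γx²).
Normalization: ∫|φ|² dx = 0.33306.
⟨x⟩ = 0.23965, ⟨x²⟩ = 0.11376 ⇒ Δx = 0.23733.
⟨p⟩ = 0.0000, ⟨p²⟩ = 6.6731 ⇒ Δp = 2.5832.
Δx·Δp = 0.61307.

0.6131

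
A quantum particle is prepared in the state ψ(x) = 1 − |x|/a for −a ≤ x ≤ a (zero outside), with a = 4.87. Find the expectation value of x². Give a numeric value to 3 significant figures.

⟨x²⟩ = ∫ x²·|ψ|² dx / ∫|ψ|² dx (integrals over the domain).
ψ is even, so ∫ over [−a, a] = 2∫₀ᵃ with ψ = 1 − x/a there: ∫₀ᵃ (1 − x/a)² dx = a/3, ∫₀ᵃ x²(1 − x/a)² dx = a³/30, ∫₀ᵃ x⁴(1 − x/a)² dx = a⁵/105.
State is unnormalized: ∫|ψ|² dx = 3.2467, and ∫ψ*·x²·ψ dx = 7.7001, so ⟨x²⟩ = 7.7001 / 3.2467.
⟨x²⟩ = 2.3717.

2.37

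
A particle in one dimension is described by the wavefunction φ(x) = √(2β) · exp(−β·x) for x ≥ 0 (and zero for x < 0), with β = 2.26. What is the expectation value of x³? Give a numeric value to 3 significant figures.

⟨x³⟩ = ∫ x³·|φ|² dx (integrals over the domain).
Every integrand reduces to terms xʲ·e^(−2βx) on [0, ∞); use ∫₀^∞ xʲ·e^(−2βx) dx = j!/(2β)^(j+1).
⟨x³⟩ = 0.064973.

0.0650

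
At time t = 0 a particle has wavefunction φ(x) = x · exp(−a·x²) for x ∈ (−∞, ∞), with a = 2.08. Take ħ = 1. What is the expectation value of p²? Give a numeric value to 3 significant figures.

6.24

p² φ = −ħ² d²φ/dx²; ⟨p²⟩ = −ħ² ∫ φ*·φ'' dx / ∫|φ|² dx.
Expand each integrand as polynomial × e^(−2ax²) and use ∫x^(2j)·e^(−2ax²) dx = (2j−1)!!/(4a)^j · √(π/(2a)), odd powers → 0; here √(π/(2a)) = 0.86902. Differentiate with the product rule, d/dx e^(−ax²) = −2ax·e^(−ax²).
State is unnormalized: ∫|φ|² dx = 0.10445, and ∫φ*·(−ħ² φ'') dx = 0.65176, so ⟨p²⟩ = 0.65176 / 0.10445.
⟨p²⟩ = 6.2400.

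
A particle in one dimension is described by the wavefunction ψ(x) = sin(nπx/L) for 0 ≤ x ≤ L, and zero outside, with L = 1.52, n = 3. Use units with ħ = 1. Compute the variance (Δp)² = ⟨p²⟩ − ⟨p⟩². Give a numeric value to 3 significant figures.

Compute ⟨p⟩ and ⟨p²⟩ separately; (Δp)² = ⟨p²⟩ − ⟨p⟩².
d/dx sin(nπx/L) = (nπ/L)·cos(nπx/L) and d²/dx² sin(nπx/L) = −(nπ/L)²·sin(nπx/L); on 0 ≤ x ≤ L, ∫sin²(nπx/L) dx = L/2 and ∫sin(nπx/L)·cos(nπx/L) dx = 0.
Normalization: ∫|ψ|² dx = 0.76000.
⟨p⟩ = 0.0000 and ⟨p²⟩ = 38.446.
(Δp)² = 38.446 − (0.0000)² = 38.446.

38.4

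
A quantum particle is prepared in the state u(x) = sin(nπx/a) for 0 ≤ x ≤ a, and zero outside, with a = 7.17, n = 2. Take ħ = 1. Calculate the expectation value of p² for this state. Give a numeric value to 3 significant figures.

0.768

p² u = −ħ² d²u/dx²; ⟨p²⟩ = −ħ² ∫ u*·u'' dx / ∫|u|² dx.
d/dx sin(nπx/a) = (nπ/a)·cos(nπx/a) and d²/dx² sin(nπx/a) = −(nπ/a)²·sin(nπx/a); on 0 ≤ x ≤ a, ∫sin²(nπx/a) dx = a/2 and ∫sin(nπx/a)·cos(nπx/a) dx = 0.
State is unnormalized: ∫|u|² dx = 3.5850, and ∫u*·(−ħ² u'') dx = 2.7530, so ⟨p²⟩ = 2.7530 / 3.5850.
⟨p²⟩ = 0.76793.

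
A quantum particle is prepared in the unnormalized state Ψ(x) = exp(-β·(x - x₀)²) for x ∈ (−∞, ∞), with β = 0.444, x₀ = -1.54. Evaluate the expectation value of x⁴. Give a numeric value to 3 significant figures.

⟨x⁴⟩ = ∫ x⁴·|Ψ|² dx / ∫|Ψ|² dx (integrals over the domain).
Gaussian moments (u = x − x₀): ∫u^(2j)·e^(−2βu²) du = (2j−1)!!/(4β)^j · √(π/(2β)), odd powers integrate to 0; here √(π/(2β)) = 1.8809.
State is unnormalized: ∫|Ψ|² dx = 1.8809, and ∫Ψ*·x⁴·Ψ dx = 27.438, so ⟨x⁴⟩ = 27.438 / 1.8809.
⟨x⁴⟩ = 14.588.

14.6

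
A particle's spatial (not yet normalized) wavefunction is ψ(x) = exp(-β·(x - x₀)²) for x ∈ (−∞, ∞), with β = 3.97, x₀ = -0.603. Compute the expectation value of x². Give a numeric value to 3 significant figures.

⟨x²⟩ = ∫ x²·|ψ|² dx / ∫|ψ|² dx (integrals over the domain).
Gaussian moments (u = x − x₀): ∫u^(2j)·e^(−2βu²) du = (2j−1)!!/(4β)^j · √(π/(2β)), odd powers integrate to 0; here √(π/(2β)) = 0.62902.
State is unnormalized: ∫|ψ|² dx = 0.62902, and ∫ψ*·x²·ψ dx = 0.26833, so ⟨x²⟩ = 0.26833 / 0.62902.
⟨x²⟩ = 0.42658.

0.427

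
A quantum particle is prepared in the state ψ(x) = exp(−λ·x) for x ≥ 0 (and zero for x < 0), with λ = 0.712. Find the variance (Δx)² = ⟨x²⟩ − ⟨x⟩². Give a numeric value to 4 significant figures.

Compute ⟨x⟩ and ⟨x²⟩ separately, then (Δx)² = ⟨x²⟩ − ⟨x⟩².
Every integrand reduces to terms xʲ·e^(−2λx) on [0, ∞); use ∫₀^∞ xʲ·e^(−2λx) dx = j!/(2λ)^(j+1).
Normalization: ∫|ψ|² dx = 0.70225.
⟨x⟩ = 0.70225 and ⟨x²⟩ = 0.98630.
(Δx)² = 0.98630 − (0.70225)² = 0.49315.

0.4932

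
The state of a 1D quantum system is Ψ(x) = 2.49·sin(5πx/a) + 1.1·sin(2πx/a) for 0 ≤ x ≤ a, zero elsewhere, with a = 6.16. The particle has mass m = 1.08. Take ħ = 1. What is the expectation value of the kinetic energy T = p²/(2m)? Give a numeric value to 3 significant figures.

2.60

T = −(ħ²/2m) d²/dx², so ⟨T⟩ = −(ħ²/2m) ∫ Ψ*·Ψ'' dx / ∫|Ψ|² dx; with m = 1.08.
d²/dx² sin(jπx/a) = −(jπ/a)²·sin(jπx/a); on 0 ≤ x ≤ a, ∫sin²(jπx/a) dx = a/2 and ∫sin(jπx/a)·sin(lπx/a) dx = 0 for j ≠ l, so only diagonal terms survive in ∫|Ψ|² and ∫Ψ·Ψ″; ∫Ψ·Ψ′ dx = [Ψ²/2] between the walls = 0.
State is unnormalized: ∫|Ψ|² dx = 22.823, and ∫Ψ*·(−ħ²/2m · Ψ'') dx = 59.283, so ⟨T⟩ = 59.283 / 22.823.
⟨T⟩ = 2.5975.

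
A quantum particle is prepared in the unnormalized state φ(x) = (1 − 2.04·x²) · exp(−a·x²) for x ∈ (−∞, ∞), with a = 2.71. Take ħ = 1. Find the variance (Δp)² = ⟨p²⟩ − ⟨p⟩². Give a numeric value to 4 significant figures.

6.031

Compute ⟨p⟩ and ⟨p²⟩ separately; (Δp)² = ⟨p²⟩ − ⟨p⟩².
Expand each integrand as polynomial × e^(−2ax²) and use ∫x^(2j)·e^(−2ax²) dx = (2j−1)!!/(4a)^j · √(π/(2a)), odd powers → 0; here √(π/(2a)) = 0.76133. Differentiate with the product rule, d/dx e^(−ax²) = −2ax·e^(−ax²).
Normalization: ∫|φ|² dx = 0.55567.
⟨p⟩ = 0.0000 and ⟨p²⟩ = 6.0310.
(Δp)² = 6.0310 − (0.0000)² = 6.0310.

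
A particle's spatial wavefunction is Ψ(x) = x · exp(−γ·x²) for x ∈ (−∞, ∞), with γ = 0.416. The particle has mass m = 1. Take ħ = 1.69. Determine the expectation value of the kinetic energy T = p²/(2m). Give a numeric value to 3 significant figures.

T = −(ħ²/2m) d²/dx², so ⟨T⟩ = −(ħ²/2m) ∫ Ψ*·Ψ'' dx / ∫|Ψ|² dx; with m = 1.
Expand each integrand as polynomial × e^(−2γx²) and use ∫x^(2j)·e^(−2γx²) dx = (2j−1)!!/(4γ)^j · √(π/(2γ)), odd powers → 0; here √(π/(2γ)) = 1.9432. Differentiate with the product rule, d/dx e^(−γx²) = −2γx·e^(−γx²).
State is unnormalized: ∫|Ψ|² dx = 1.1678, and ∫Ψ*·(−ħ²/2m · Ψ'') dx = 2.0812, so ⟨T⟩ = 2.0812 / 1.1678.
⟨T⟩ = 1.7822.

1.78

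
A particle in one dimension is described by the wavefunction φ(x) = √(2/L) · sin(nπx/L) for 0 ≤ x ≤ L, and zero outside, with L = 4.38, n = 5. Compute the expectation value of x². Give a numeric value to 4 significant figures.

6.356

⟨x²⟩ = ∫ x²·|φ|² dx (integrals over the domain).
With sin²θ = (1 − cos2θ)/2 on 0 ≤ x ≤ L: ∫sin²(nπx/L) dx = L/2, ∫x·sin²(nπx/L) dx = L²/4, ∫x²·sin²(nπx/L) dx = L³·(1/6 − 1/(4n²π²)); higher powers xᵏ the same way, integrating xᵏ·cos(2nπx/L) by parts.
⟨x²⟩ = 6.3559.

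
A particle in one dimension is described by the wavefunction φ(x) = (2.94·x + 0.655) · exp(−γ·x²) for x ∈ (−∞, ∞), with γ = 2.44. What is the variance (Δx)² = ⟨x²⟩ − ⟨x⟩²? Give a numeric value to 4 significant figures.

0.1504

Compute ⟨x⟩ and ⟨x²⟩ separately, then (Δx)² = ⟨x²⟩ − ⟨x⟩².
Expand each integrand as polynomial × e^(−2γx²) and use ∫x^(2j)·e^(−2γx²) dx = (2j−1)!!/(4γ)^j · √(π/(2γ)), odd powers → 0; here √(π/(2γ)) = 0.80235.
Normalization: ∫|φ|² dx = 1.0548.
⟨x⟩ = 0.30017 and ⟨x²⟩ = 0.24050.
(Δx)² = 0.24050 − (0.30017)² = 0.15040.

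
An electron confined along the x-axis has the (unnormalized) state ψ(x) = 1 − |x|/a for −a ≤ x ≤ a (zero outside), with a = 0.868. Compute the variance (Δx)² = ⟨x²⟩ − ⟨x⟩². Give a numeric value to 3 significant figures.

0.0753

Compute ⟨x⟩ and ⟨x²⟩ separately, then (Δx)² = ⟨x²⟩ − ⟨x⟩².
ψ is even, so ∫ over [−a, a] = 2∫₀ᵃ with ψ = 1 − x/a there: ∫₀ᵃ (1 − x/a)² dx = a/3, ∫₀ᵃ x²(1 − x/a)² dx = a³/30, ∫₀ᵃ x⁴(1 − x/a)² dx = a⁵/105.
Normalization: ∫|ψ|² dx = 0.57867.
⟨x⟩ = 0.0000 and ⟨x²⟩ = 0.075342.
(Δx)² = 0.075342 − (0.0000)² = 0.075342.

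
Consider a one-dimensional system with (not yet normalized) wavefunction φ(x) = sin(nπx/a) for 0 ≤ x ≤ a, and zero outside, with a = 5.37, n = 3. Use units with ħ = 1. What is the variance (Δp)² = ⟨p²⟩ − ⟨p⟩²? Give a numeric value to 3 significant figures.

Compute ⟨p⟩ and ⟨p²⟩ separately; (Δp)² = ⟨p²⟩ − ⟨p⟩².
d/dx sin(nπx/a) = (nπ/a)·cos(nπx/a) and d²/dx² sin(nπx/a) = −(nπ/a)²·sin(nπx/a); on 0 ≤ x ≤ a, ∫sin²(nπx/a) dx = a/2 and ∫sin(nπx/a)·cos(nπx/a) dx = 0.
Normalization: ∫|φ|² dx = 2.6850.
⟨p⟩ = 0.0000 and ⟨p²⟩ = 3.0803.
(Δp)² = 3.0803 − (0.0000)² = 3.0803.

3.08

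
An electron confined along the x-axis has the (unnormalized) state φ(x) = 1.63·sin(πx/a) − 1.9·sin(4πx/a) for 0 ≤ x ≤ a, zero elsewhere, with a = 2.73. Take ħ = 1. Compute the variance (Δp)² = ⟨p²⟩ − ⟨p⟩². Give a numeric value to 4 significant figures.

Compute ⟨p⟩ and ⟨p²⟩ separately; (Δp)² = ⟨p²⟩ − ⟨p⟩².
d²/dx² sin(jπx/a) = −(jπ/a)²·sin(jπx/a); on 0 ≤ x ≤ a, ∫sin²(jπx/a) dx = a/2 and ∫sin(jπx/a)·sin(lπx/a) dx = 0 for j ≠ l, so only diagonal terms survive in ∫|φ|² and ∫φ·φ″; ∫φ·φ′ dx = [φ²/2] between the walls = 0.
Normalization: ∫|φ|² dx = 8.5543.
⟨p⟩ = 0.0000 and ⟨p²⟩ = 12.767.
(Δp)² = 12.767 − (0.0000)² = 12.767.

12.77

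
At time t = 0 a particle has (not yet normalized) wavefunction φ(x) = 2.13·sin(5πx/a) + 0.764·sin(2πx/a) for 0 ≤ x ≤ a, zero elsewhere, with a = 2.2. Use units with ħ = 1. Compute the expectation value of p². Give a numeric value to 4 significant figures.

p² φ = −ħ² d²φ/dx²; ⟨p²⟩ = −ħ² ∫ φ*·φ'' dx / ∫|φ|² dx.
d²/dx² sin(jπx/a) = −(jπ/a)²·sin(jπx/a); on 0 ≤ x ≤ a, ∫sin²(jπx/a) dx = a/2 and ∫sin(jπx/a)·sin(lπx/a) dx = 0 for j ≠ l, so only diagonal terms survive in ∫|φ|² and ∫φ·φ″; ∫φ·φ′ dx = [φ²/2] between the walls = 0.
State is unnormalized: ∫|φ|² dx = 5.6327, and ∫φ*·(−ħ² φ'') dx = 259.65, so ⟨p²⟩ = 259.65 / 5.6327.
⟨p²⟩ = 46.098.

46.10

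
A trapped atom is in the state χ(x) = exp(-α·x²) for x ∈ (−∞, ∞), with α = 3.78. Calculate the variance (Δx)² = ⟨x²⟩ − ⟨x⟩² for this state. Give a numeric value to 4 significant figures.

Compute ⟨x⟩ and ⟨x²⟩ separately, then (Δx)² = ⟨x²⟩ − ⟨x⟩².
Gaussian moments: ∫x^(2j)·e^(−2αx²) dx = (2j−1)!!/(4α)^j · √(π/(2α)), odd powers integrate to 0; here √(π/(2α)) = 0.64464.
Normalization: ∫|χ|² dx = 0.64464.
⟨x⟩ = 0.0000 and ⟨x²⟩ = 0.066138.
(Δx)² = 0.066138 − (0.0000)² = 0.066138.

0.06614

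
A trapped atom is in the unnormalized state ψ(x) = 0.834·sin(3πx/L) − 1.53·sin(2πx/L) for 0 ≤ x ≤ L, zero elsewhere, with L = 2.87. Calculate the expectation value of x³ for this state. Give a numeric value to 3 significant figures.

⟨x³⟩ = ∫ x³·|ψ|² dx / ∫|ψ|² dx (integrals over the domain).
On 0 ≤ x ≤ L (j ≠ l): ∫sin²(jπx/L) dx = L/2, ∫sin(jπx/L)·sin(lπx/L) dx = 0; diagonal moments ∫x·sin²(jπx/L) dx = L²/4, ∫x²·sin²(jπx/L) dx = L³·(1/6 − 1/(4j²π²)); cross terms ∫x·sin(jπx/L)·sin(lπx/L) dx = 0 for j + l even and −4jlL²/(π²(j² − l²)²) for j + l odd, ∫x²·sin(jπx/L)·sin(lπx/L) dx = (−1)^(j+l)·4jlL³/(π²(j² − l²)²); higher powers the same way via product-to-sum and parts.
State is unnormalized: ∫|ψ|² dx = 4.3573, and ∫ψ*·x³·ψ dx = 38.658, so ⟨x³⟩ = 38.658 / 4.3573.
⟨x³⟩ = 8.8720.

8.87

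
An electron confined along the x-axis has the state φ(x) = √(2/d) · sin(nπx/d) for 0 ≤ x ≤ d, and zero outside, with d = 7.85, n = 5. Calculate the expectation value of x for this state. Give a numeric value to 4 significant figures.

3.925

⟨x⟩ = ∫ x·|φ|² dx (integrals over the domain).
With sin²θ = (1 − cos2θ)/2 on 0 ≤ x ≤ d: ∫sin²(nπx/d) dx = d/2, ∫x·sin²(nπx/d) dx = d²/4, ∫x²·sin²(nπx/d) dx = d³·(1/6 − 1/(4n²π²)); higher powers xᵏ the same way, integrating xᵏ·cos(2nπx/d) by parts.
⟨x⟩ = 3.9250.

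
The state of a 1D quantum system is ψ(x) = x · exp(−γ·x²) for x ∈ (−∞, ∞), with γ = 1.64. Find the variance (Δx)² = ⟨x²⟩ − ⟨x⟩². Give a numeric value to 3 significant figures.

0.457

Compute ⟨x⟩ and ⟨x²⟩ separately, then (Δx)² = ⟨x²⟩ − ⟨x⟩².
Expand each integrand as polynomial × e^(−2γx²) and use ∫x^(2j)·e^(−2γx²) dx = (2j−1)!!/(4γ)^j · √(π/(2γ)), odd powers → 0; here √(π/(2γ)) = 0.97867.
Normalization: ∫|ψ|² dx = 0.14919.
⟨x⟩ = 0.0000 and ⟨x²⟩ = 0.45732.
(Δx)² = 0.45732 − (0.0000)² = 0.45732.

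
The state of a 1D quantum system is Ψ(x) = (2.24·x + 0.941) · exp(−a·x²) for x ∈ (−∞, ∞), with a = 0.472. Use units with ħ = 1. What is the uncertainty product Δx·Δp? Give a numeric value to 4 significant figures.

Δx = √(⟨x²⟩−⟨x⟩²), Δp = √(⟨p²⟩−⟨p⟩²).
Expand each integrand as polynomial × e^(−2ax²) and use ∫x^(2j)·e^(−2ax²) dx = (2j−1)!!/(4a)^j · √(π/(2a)), odd powers → 0; here √(π/(2a)) = 1.8243. Differentiate with the product rule, d/dx e^(−ax²) = −2ax·e^(−ax²).
Normalization: ∫|Ψ|² dx = 6.4636.
⟨x⟩ = 0.63020, ⟨x²⟩ = 1.3242 ⇒ Δx = 0.96285.
⟨p⟩ = 0.0000, ⟨p²⟩ = 1.1801 ⇒ Δp = 1.0863.
Δx·Δp = 1.0460.

1.046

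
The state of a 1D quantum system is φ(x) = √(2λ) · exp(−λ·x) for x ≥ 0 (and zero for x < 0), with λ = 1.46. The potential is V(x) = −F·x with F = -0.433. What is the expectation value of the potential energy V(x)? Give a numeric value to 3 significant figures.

⟨V⟩ = ∫ V(x)·|φ|² dx.
Every integrand reduces to terms xʲ·e^(−2λx) on [0, ∞); use ∫₀^∞ xʲ·e^(−2λx) dx = j!/(2λ)^(j+1).
⟨V⟩ = 0.14829.

0.148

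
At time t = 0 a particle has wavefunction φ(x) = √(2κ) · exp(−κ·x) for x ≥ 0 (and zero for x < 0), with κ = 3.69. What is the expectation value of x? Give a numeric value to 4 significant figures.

⟨x⟩ = ∫ x·|φ|² dx (integrals over the domain).
Every integrand reduces to terms xʲ·e^(−2κx) on [0, ∞); use ∫₀^∞ xʲ·e^(−2κx) dx = j!/(2κ)^(j+1).
⟨x⟩ = 0.13550.

0.1355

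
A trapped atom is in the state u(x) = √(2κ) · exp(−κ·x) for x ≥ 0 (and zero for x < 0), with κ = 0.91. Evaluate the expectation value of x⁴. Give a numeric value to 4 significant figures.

2.187

⟨x⁴⟩ = ∫ x⁴·|u|² dx (integrals over the domain).
Every integrand reduces to terms xʲ·e^(−2κx) on [0, ∞); use ∫₀^∞ xʲ·e^(−2κx) dx = j!/(2κ)^(j+1).
⟨x⁴⟩ = 2.1874.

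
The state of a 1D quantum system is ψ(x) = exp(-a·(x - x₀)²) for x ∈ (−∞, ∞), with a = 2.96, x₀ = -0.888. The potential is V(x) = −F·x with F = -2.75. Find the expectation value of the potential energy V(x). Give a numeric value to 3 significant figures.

-2.44

⟨V⟩ = ∫ V(x)·|ψ|² dx / ∫|ψ|² dx.
Gaussian moments (u = x − x₀): ∫u^(2j)·e^(−2au²) du = (2j−1)!!/(4a)^j · √(π/(2a)), odd powers integrate to 0; here √(π/(2a)) = 0.72847.
State is unnormalized: ∫|ψ|² dx = 0.72847, and ∫ψ*·V(x)·ψ dx = -1.7789, so ⟨V⟩ = -1.7789 / 0.72847.
⟨V⟩ = -2.4420.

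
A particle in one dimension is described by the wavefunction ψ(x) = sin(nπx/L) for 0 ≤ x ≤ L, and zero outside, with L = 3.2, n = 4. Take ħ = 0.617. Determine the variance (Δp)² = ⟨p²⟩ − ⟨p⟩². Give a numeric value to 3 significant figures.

Compute ⟨p⟩ and ⟨p²⟩ separately; (Δp)² = ⟨p²⟩ − ⟨p⟩².
d/dx sin(nπx/L) = (nπ/L)·cos(nπx/L) and d²/dx² sin(nπx/L) = −(nπ/L)²·sin(nπx/L); on 0 ≤ x ≤ L, ∫sin²(nπx/L) dx = L/2 and ∫sin(nπx/L)·cos(nπx/L) dx = 0.
Normalization: ∫|ψ|² dx = 1.6000.
⟨p⟩ = 0.0000 and ⟨p²⟩ = 5.8707.
(Δp)² = 5.8707 − (0.0000)² = 5.8707.

5.87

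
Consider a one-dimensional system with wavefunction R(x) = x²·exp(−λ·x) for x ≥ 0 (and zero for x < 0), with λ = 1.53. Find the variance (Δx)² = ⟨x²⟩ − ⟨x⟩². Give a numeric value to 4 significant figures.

Compute ⟨x⟩ and ⟨x²⟩ separately, then (Δx)² = ⟨x²⟩ − ⟨x⟩².
Every integrand reduces to terms xʲ·e^(−2λx) on [0, ∞); use ∫₀^∞ xʲ·e^(−2λx) dx = j!/(2λ)^(j+1).
Normalization: ∫|R|² dx = 0.089455.
⟨x⟩ = 1.6340 and ⟨x²⟩ = 3.2039.
(Δx)² = 3.2039 − (1.6340)² = 0.53398.

0.5340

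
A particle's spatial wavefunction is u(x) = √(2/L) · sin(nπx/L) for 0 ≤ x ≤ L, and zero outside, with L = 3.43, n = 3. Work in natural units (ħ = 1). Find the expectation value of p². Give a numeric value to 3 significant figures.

7.55

p² u = −ħ² d²u/dx²; ⟨p²⟩ = −ħ² ∫ u*·u'' dx.
d/dx sin(nπx/L) = (nπ/L)·cos(nπx/L) and d²/dx² sin(nπx/L) = −(nπ/L)²·sin(nπx/L); on 0 ≤ x ≤ L, ∫sin²(nπx/L) dx = L/2 and ∫sin(nπx/L)·cos(nπx/L) dx = 0.
⟨p²⟩ = 7.5501.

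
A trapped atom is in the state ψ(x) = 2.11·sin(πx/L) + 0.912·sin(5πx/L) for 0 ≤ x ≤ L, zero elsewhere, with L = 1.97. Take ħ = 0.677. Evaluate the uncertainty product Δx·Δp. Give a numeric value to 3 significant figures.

Δx = √(⟨x²⟩−⟨x⟩²), Δp = √(⟨p²⟩−⟨p⟩²).
On 0 ≤ x ≤ L (j ≠ l): ∫sin²(jπx/L) dx = L/2, ∫sin(jπx/L)·sin(lπx/L) dx = 0; diagonal moments ∫x·sin²(jπx/L) dx = L²/4, ∫x²·sin²(jπx/L) dx = L³·(1/6 − 1/(4j²π²)); cross terms ∫x·sin(jπx/L)·sin(lπx/L) dx = 0 for j + l even and −4jlL²/(π²(j² − l²)²) for j + l odd, ∫x²·sin(jπx/L)·sin(lπx/L) dx = (−1)^(j+l)·4jlL³/(π²(j² − l²)²); higher powers the same way via product-to-sum and parts. d²/dx² sin(jπx/L) = −(jπ/L)²·sin(jπx/L); on 0 ≤ x ≤ L, ∫sin²(jπx/L) dx = L/2 and ∫sin(jπx/L)·sin(lπx/L) dx = 0 for j ≠ l, so only diagonal terms survive in ∫|ψ|² and ∫ψ·ψ″; ∫ψ·ψ′ dx = [ψ²/2] between the walls = 0.
Normalization: ∫|ψ|² dx = 5.2046.
⟨x⟩ = 0.98500, ⟨x²⟩ = 1.1466 ⇒ Δx = 0.42000.
⟨p⟩ = 0.0000, ⟨p²⟩ = 5.5691 ⇒ Δp = 2.3599.
Δx·Δp = 0.99115.

0.991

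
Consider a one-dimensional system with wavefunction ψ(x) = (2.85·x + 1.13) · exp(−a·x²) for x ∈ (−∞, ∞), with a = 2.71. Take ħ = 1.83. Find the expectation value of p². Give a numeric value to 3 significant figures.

15.8

p² ψ = −ħ² d²ψ/dx²; ⟨p²⟩ = −ħ² ∫ ψ*·ψ'' dx / ∫|ψ|² dx.
Expand each integrand as polynomial × e^(−2ax²) and use ∫x^(2j)·e^(−2ax²) dx = (2j−1)!!/(4a)^j · √(π/(2a)), odd powers → 0; here √(π/(2a)) = 0.76133. Differentiate with the product rule, d/dx e^(−ax²) = −2ax·e^(−ax²).
State is unnormalized: ∫|ψ|² dx = 1.5426, and ∫ψ*·(−ħ² ψ'') dx = 24.355, so ⟨p²⟩ = 24.355 / 1.5426.
⟨p²⟩ = 15.788.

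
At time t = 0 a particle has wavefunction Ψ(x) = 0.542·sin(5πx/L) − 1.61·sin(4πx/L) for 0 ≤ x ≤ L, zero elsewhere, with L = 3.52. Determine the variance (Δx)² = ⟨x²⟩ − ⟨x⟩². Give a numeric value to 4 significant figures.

Compute ⟨x⟩ and ⟨x²⟩ separately, then (Δx)² = ⟨x²⟩ − ⟨x⟩².
On 0 ≤ x ≤ L (j ≠ l): ∫sin²(jπx/L) dx = L/2, ∫sin(jπx/L)·sin(lπx/L) dx = 0; diagonal moments ∫x·sin²(jπx/L) dx = L²/4, ∫x²·sin²(jπx/L) dx = L³·(1/6 − 1/(4j²π²)); cross terms ∫x·sin(jπx/L)·sin(lπx/L) dx = 0 for j + l even and −4jlL²/(π²(j² − l²)²) for j + l odd, ∫x²·sin(jπx/L)·sin(lπx/L) dx = (−1)^(j+l)·4jlL³/(π²(j² − l²)²); higher powers the same way via product-to-sum and parts.
Normalization: ∫|Ψ|² dx = 5.0791.
⟨x⟩ = 2.1860 and ⟨x²⟩ = 5.5920.
(Δx)² = 5.5920 − (2.1860)² = 0.81322.

0.8132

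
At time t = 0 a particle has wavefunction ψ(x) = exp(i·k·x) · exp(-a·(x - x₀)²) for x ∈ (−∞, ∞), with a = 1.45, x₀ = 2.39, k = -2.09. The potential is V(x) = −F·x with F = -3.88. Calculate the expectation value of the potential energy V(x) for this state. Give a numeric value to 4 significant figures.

9.273

⟨V⟩ = ∫ V(x)·|ψ|² dx / ∫|ψ|² dx.
Gaussian moments (u = x − x₀): ∫u^(2j)·e^(−2au²) du = (2j−1)!!/(4a)^j · √(π/(2a)), odd powers integrate to 0; here √(π/(2a)) = 1.0408.
State is unnormalized: ∫|ψ|² dx = 1.0408, and ∫ψ*·V(x)·ψ dx = 9.6517, so ⟨V⟩ = 9.6517 / 1.0408.
⟨V⟩ = 9.2732.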